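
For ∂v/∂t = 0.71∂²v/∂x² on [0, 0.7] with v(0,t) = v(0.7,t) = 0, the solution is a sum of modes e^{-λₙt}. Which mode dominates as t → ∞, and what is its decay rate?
Eigenvalues: λₙ = 0.71n²π²/0.7².
First three modes:
  n=1: λ₁ = 0.71π²/0.7² ≈ 14.301
  n=2: λ₂ = 2.84π²/0.7² ≈ 57.203 (4× faster decay)
  n=3: λ₃ = 6.39π²/0.7² ≈ 128.708 (9× faster decay)
As t → ∞, higher modes decay exponentially faster. The n=1 mode dominates: v ~ c₁ sin(πx/0.7) e^{-λ₁t}.
Decay rate: λ₁ = 0.71π²/0.7² ≈ 14.301.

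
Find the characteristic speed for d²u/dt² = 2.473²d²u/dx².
Speed = 2.473. Information travels along characteristics x = x₀ ± 2.473t.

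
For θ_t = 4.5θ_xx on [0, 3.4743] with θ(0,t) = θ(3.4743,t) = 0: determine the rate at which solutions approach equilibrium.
Eigenvalues: λₙ = 4.5n²π²/3.4743².
First three modes:
  n=1: λ₁ = 4.5π²/3.4743² ≈ 3.679
  n=2: λ₂ = 18π²/3.4743² ≈ 14.718 (4× faster decay)
  n=3: λ₃ = 40.5π²/3.4743² ≈ 33.115 (9× faster decay)
As t → ∞, higher modes decay exponentially faster. The n=1 mode dominates: θ ~ c₁ sin(πx/3.4743) e^{-λ₁t}.
Decay rate: λ₁ = 4.5π²/3.4743² ≈ 3.679.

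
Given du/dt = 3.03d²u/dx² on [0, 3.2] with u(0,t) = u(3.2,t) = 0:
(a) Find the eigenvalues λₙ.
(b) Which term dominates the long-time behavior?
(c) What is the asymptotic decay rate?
Eigenvalues: λₙ = 3.03n²π²/3.2².
First three modes:
  n=1: λ₁ = 3.03π²/3.2² ≈ 2.92
  n=2: λ₂ = 12.12π²/3.2² ≈ 11.682 (4× faster decay)
  n=3: λ₃ = 27.27π²/3.2² ≈ 26.284 (9× faster decay)
As t → ∞, higher modes decay exponentially faster. The n=1 mode dominates: u ~ c₁ sin(πx/3.2) e^{-λ₁t}.
Decay rate: λ₁ = 3.03π²/3.2² ≈ 2.92.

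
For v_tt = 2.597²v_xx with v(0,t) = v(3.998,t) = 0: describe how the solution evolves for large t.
v oscillates (no decay). Energy is conserved; the solution oscillates indefinitely as standing waves.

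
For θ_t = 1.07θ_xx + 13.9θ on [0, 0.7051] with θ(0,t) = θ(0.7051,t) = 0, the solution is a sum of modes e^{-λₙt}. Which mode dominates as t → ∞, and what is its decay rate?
Eigenvalues: λₙ = 1.07n²π²/0.7051² - 13.9.
First three modes:
  n=1: λ₁ = 1.07π²/0.7051² - 13.9 ≈ 7.341
  n=2: λ₂ = 4.28π²/0.7051² - 13.9 ≈ 71.065
  n=3: λ₃ = 9.63π²/0.7051² - 13.9 ≈ 177.272
Since 1.07π²/0.7051² ≈ 21.241 > 13.9, all λₙ > 0.
The n=1 mode decays slowest → dominates as t → ∞.
Asymptotic: θ ~ c₁ sin(πx/0.7051) e^{-λ₁t} with decay rate λ₁ ≈ 7.341.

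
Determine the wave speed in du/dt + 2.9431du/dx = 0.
Speed = 2.9431. Information travels along x - 2.9431t = const (rightward).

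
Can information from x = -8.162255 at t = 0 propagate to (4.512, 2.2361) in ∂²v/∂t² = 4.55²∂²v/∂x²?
No. The domain of dependence is [-5.662255, 14.686255], and -8.162255 is outside this interval.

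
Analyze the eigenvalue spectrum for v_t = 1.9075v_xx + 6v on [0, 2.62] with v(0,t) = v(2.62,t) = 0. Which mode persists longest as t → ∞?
Eigenvalues: λₙ = 1.9075n²π²/2.62² - 6.
First three modes:
  n=1: λ₁ = 1.9075π²/2.62² - 6 ≈ -3.257
  n=2: λ₂ = 7.63π²/2.62² - 6 ≈ 4.97
  n=3: λ₃ = 17.1675π²/2.62² - 6 ≈ 18.683
Since 1.9075π²/2.62² ≈ 2.743 < 6, λ₁ < 0.
The n=1 mode grows fastest (−λₙ is largest for n=1) → dominates.
Asymptotic: v ~ c₁ sin(πx/2.62) e^{3.257t} (exponential growth at rate −λ₁ ≈ 3.257).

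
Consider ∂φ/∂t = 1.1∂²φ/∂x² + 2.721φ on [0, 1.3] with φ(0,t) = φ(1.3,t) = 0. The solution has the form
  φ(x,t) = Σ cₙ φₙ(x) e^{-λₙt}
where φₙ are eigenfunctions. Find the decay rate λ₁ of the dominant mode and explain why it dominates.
Eigenvalues: λₙ = 1.1n²π²/1.3² - 2.721.
First three modes:
  n=1: λ₁ = 1.1π²/1.3² - 2.721 ≈ 3.703
  n=2: λ₂ = 4.4π²/1.3² - 2.721 ≈ 22.975
  n=3: λ₃ = 9.9π²/1.3² - 2.721 ≈ 55.095
Since 1.1π²/1.3² ≈ 6.424 > 2.721, all λₙ > 0.
The n=1 mode decays slowest → dominates as t → ∞.
Asymptotic: φ ~ c₁ sin(πx/1.3) e^{-λ₁t} with decay rate λ₁ ≈ 3.703.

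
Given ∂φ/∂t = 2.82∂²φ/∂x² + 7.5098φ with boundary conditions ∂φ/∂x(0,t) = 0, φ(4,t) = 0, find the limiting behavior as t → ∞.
φ grows unboundedly. Reaction dominates diffusion (r=7.5098 > κπ²/(4L²)≈0.43); solution grows exponentially.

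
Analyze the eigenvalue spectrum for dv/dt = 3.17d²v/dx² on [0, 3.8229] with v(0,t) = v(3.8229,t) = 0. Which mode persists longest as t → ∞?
Eigenvalues: λₙ = 3.17n²π²/3.8229².
First three modes:
  n=1: λ₁ = 3.17π²/3.8229² ≈ 2.141
  n=2: λ₂ = 12.68π²/3.8229² ≈ 8.563 (4× faster decay)
  n=3: λ₃ = 28.53π²/3.8229² ≈ 19.267 (9× faster decay)
As t → ∞, higher modes decay exponentially faster. The n=1 mode dominates: v ~ c₁ sin(πx/3.8229) e^{-λ₁t}.
Decay rate: λ₁ = 3.17π²/3.8229² ≈ 2.141.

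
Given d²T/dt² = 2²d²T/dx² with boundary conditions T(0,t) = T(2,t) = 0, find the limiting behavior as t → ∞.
T oscillates (no decay). Energy is conserved; the solution oscillates indefinitely as standing waves.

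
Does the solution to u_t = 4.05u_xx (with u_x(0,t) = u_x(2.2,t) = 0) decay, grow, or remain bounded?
u → constant (steady state). Heat is conserved (no flux at boundaries); solution approaches the spatial average.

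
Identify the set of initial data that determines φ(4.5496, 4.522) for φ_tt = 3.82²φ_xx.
Domain of dependence: [-12.72444, 21.82364]. Signals travel at speed 3.82, so data within |x - 4.5496| ≤ 3.82·4.522 = 17.27404 can reach the point.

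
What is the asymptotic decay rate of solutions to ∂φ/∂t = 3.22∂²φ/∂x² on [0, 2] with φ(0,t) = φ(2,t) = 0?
Eigenvalues: λₙ = 3.22n²π²/2².
First three modes:
  n=1: λ₁ = 3.22π²/2² ≈ 7.945
  n=2: λ₂ = 12.88π²/2² ≈ 31.78 (4× faster decay)
  n=3: λ₃ = 28.98π²/2² ≈ 71.505 (9× faster decay)
As t → ∞, higher modes decay exponentially faster. The n=1 mode dominates: φ ~ c₁ sin(πx/2) e^{-λ₁t}.
Decay rate: λ₁ = 3.22π²/2² ≈ 7.945.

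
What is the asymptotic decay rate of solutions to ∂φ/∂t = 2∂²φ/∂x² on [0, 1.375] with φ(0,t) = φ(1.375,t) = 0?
Eigenvalues: λₙ = 2n²π²/1.375².
First three modes:
  n=1: λ₁ = 2π²/1.375² ≈ 10.441
  n=2: λ₂ = 8π²/1.375² ≈ 41.762 (4× faster decay)
  n=3: λ₃ = 18π²/1.375² ≈ 93.965 (9× faster decay)
As t → ∞, higher modes decay exponentially faster. The n=1 mode dominates: φ ~ c₁ sin(πx/1.375) e^{-λ₁t}.
Decay rate: λ₁ = 2π²/1.375² ≈ 10.441.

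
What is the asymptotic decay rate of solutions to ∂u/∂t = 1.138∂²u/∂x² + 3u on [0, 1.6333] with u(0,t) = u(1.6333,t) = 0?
Eigenvalues: λₙ = 1.138n²π²/1.6333² - 3.
First three modes:
  n=1: λ₁ = 1.138π²/1.6333² - 3 ≈ 1.21
  n=2: λ₂ = 4.552π²/1.6333² - 3 ≈ 13.841
  n=3: λ₃ = 10.242π²/1.6333² - 3 ≈ 34.892
Since 1.138π²/1.6333² ≈ 4.21 > 3, all λₙ > 0.
The n=1 mode decays slowest → dominates as t → ∞.
Asymptotic: u ~ c₁ sin(πx/1.6333) e^{-λ₁t} with decay rate λ₁ ≈ 1.21.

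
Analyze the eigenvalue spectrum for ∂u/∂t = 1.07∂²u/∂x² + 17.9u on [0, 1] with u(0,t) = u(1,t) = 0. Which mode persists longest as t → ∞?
Eigenvalues: λₙ = 1.07n²π²/1² - 17.9.
First three modes:
  n=1: λ₁ = 1.07π² - 17.9 ≈ -7.34
  n=2: λ₂ = 4.28π² - 17.9 ≈ 24.342
  n=3: λ₃ = 9.63π² - 17.9 ≈ 77.144
Since 1.07π² ≈ 10.56 < 17.9, λ₁ < 0.
The n=1 mode grows fastest (−λₙ is largest for n=1) → dominates.
Asymptotic: u ~ c₁ sin(πx/1) e^{7.34t} (exponential growth at rate −λ₁ ≈ 7.34).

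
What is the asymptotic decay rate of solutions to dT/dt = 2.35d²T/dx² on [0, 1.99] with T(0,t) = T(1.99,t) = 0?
Eigenvalues: λₙ = 2.35n²π²/1.99².
First three modes:
  n=1: λ₁ = 2.35π²/1.99² ≈ 5.857
  n=2: λ₂ = 9.4π²/1.99² ≈ 23.427 (4× faster decay)
  n=3: λ₃ = 21.15π²/1.99² ≈ 52.711 (9× faster decay)
As t → ∞, higher modes decay exponentially faster. The n=1 mode dominates: T ~ c₁ sin(πx/1.99) e^{-λ₁t}.
Decay rate: λ₁ = 2.35π²/1.99² ≈ 5.857.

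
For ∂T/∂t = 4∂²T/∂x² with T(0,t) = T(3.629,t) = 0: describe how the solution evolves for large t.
T → 0. Heat diffuses out through both boundaries.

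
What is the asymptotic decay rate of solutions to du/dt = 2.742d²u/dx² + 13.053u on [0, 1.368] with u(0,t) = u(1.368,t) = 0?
Eigenvalues: λₙ = 2.742n²π²/1.368² - 13.053.
First three modes:
  n=1: λ₁ = 2.742π²/1.368² - 13.053 ≈ 1.408
  n=2: λ₂ = 10.968π²/1.368² - 13.053 ≈ 44.791
  n=3: λ₃ = 24.678π²/1.368² - 13.053 ≈ 117.095
Since 2.742π²/1.368² ≈ 14.461 > 13.053, all λₙ > 0.
The n=1 mode decays slowest → dominates as t → ∞.
Asymptotic: u ~ c₁ sin(πx/1.368) e^{-λ₁t} with decay rate λ₁ ≈ 1.408.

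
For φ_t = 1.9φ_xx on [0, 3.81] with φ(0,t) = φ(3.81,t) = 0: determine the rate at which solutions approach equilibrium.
Eigenvalues: λₙ = 1.9n²π²/3.81².
First three modes:
  n=1: λ₁ = 1.9π²/3.81² ≈ 1.292
  n=2: λ₂ = 7.6π²/3.81² ≈ 5.167 (4× faster decay)
  n=3: λ₃ = 17.1π²/3.81² ≈ 11.626 (9× faster decay)
As t → ∞, higher modes decay exponentially faster. The n=1 mode dominates: φ ~ c₁ sin(πx/3.81) e^{-λ₁t}.
Decay rate: λ₁ = 1.9π²/3.81² ≈ 1.292.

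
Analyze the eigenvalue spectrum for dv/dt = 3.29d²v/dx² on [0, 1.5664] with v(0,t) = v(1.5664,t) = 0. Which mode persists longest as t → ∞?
Eigenvalues: λₙ = 3.29n²π²/1.5664².
First three modes:
  n=1: λ₁ = 3.29π²/1.5664² ≈ 13.234
  n=2: λ₂ = 13.16π²/1.5664² ≈ 52.936 (4× faster decay)
  n=3: λ₃ = 29.61π²/1.5664² ≈ 119.106 (9× faster decay)
As t → ∞, higher modes decay exponentially faster. The n=1 mode dominates: v ~ c₁ sin(πx/1.5664) e^{-λ₁t}.
Decay rate: λ₁ = 3.29π²/1.5664² ≈ 13.234.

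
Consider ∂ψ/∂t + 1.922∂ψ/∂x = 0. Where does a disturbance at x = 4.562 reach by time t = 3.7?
At x = 11.6734. The characteristic carries data from (4.562, 0) to (11.6734, 3.7).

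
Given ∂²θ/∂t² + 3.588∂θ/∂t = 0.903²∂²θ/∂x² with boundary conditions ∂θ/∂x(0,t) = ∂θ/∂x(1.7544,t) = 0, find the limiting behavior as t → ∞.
θ → constant (steady state). Damping (γ=3.588) dissipates the nonconstant modes; with Neumann BCs the spatial average obeys M''+γM'=0 and tends to a finite limit.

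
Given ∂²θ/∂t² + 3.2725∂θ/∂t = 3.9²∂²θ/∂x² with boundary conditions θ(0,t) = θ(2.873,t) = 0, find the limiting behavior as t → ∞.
θ → 0. Damping (γ=3.2725) dissipates energy; oscillations decay exponentially.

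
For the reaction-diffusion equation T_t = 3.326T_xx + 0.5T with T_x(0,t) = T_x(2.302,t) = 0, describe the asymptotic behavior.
T grows unboundedly. With Neumann BCs the constant mode has diffusion eigenvalue 0, so any r > 0 makes it grow like e^(0.5t); solution grows exponentially.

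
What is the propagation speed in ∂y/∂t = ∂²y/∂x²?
Infinite. The heat equation is parabolic, not hyperbolic, so disturbances propagate instantly.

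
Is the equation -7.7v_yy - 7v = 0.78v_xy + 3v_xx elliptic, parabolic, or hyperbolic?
Rewriting in standard form: -3v_xx - 0.78v_xy - 7.7v_yy - 7v = 0. Computing B² - 4AC with A = -3, B = -0.78, C = -7.7: discriminant = -91.7916 (negative). Answer: elliptic.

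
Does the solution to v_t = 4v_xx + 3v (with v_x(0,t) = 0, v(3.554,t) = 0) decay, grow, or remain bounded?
v grows unboundedly. Reaction dominates diffusion (r=3 > κπ²/(4L²)≈0.78); solution grows exponentially.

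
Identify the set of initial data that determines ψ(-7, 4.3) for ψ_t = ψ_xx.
The entire real line. The heat equation has infinite propagation speed: any initial disturbance instantly affects all points (though exponentially small far away).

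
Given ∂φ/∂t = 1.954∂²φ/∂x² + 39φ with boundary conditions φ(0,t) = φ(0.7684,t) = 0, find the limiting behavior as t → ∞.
φ grows unboundedly. Reaction dominates diffusion (r=39 > κπ²/L²≈32.66); solution grows exponentially.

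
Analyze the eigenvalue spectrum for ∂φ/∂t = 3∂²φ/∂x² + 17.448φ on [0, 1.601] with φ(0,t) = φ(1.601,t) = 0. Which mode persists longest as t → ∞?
Eigenvalues: λₙ = 3n²π²/1.601² - 17.448.
First three modes:
  n=1: λ₁ = 3π²/1.601² - 17.448 ≈ -5.897
  n=2: λ₂ = 12π²/1.601² - 17.448 ≈ 28.758
  n=3: λ₃ = 27π²/1.601² - 17.448 ≈ 86.515
Since 3π²/1.601² ≈ 11.551 < 17.448, λ₁ < 0.
The n=1 mode grows fastest (−λₙ is largest for n=1) → dominates.
Asymptotic: φ ~ c₁ sin(πx/1.601) e^{5.897t} (exponential growth at rate −λ₁ ≈ 5.897).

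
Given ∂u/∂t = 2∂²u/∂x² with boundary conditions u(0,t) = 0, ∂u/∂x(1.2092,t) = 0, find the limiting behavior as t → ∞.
u → 0. Heat escapes through the Dirichlet boundary.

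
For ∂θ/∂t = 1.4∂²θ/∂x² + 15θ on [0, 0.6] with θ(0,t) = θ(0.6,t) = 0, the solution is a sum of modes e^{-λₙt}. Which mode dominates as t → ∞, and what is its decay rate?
Eigenvalues: λₙ = 1.4n²π²/0.6² - 15.
First three modes:
  n=1: λ₁ = 1.4π²/0.6² - 15 ≈ 23.382
  n=2: λ₂ = 5.6π²/0.6² - 15 ≈ 138.527
  n=3: λ₃ = 12.6π²/0.6² - 15 ≈ 330.436
Since 1.4π²/0.6² ≈ 38.382 > 15, all λₙ > 0.
The n=1 mode decays slowest → dominates as t → ∞.
Asymptotic: θ ~ c₁ sin(πx/0.6) e^{-λ₁t} with decay rate λ₁ ≈ 23.382.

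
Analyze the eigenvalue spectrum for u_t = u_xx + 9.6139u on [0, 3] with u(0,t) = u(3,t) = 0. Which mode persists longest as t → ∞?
Eigenvalues: λₙ = n²π²/3² - 9.6139.
First three modes:
  n=1: λ₁ = π²/3² - 9.6139 ≈ -8.517
  n=2: λ₂ = 4π²/3² - 9.6139 ≈ -5.227
  n=3: λ₃ = 9π²/3² - 9.6139 ≈ 0.256
Since π²/3² ≈ 1.097 < 9.6139, λ₁ < 0.
The n=1 mode grows fastest (−λₙ is largest for n=1) → dominates.
Asymptotic: u ~ c₁ sin(πx/3) e^{8.517t} (exponential growth at rate −λ₁ ≈ 8.517).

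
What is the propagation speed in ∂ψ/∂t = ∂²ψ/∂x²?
Infinite. The heat equation is parabolic, not hyperbolic, so disturbances propagate instantly.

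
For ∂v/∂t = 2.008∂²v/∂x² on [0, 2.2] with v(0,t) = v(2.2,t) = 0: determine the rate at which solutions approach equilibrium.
Eigenvalues: λₙ = 2.008n²π²/2.2².
First three modes:
  n=1: λ₁ = 2.008π²/2.2² ≈ 4.095
  n=2: λ₂ = 8.032π²/2.2² ≈ 16.379 (4× faster decay)
  n=3: λ₃ = 18.072π²/2.2² ≈ 36.852 (9× faster decay)
As t → ∞, higher modes decay exponentially faster. The n=1 mode dominates: v ~ c₁ sin(πx/2.2) e^{-λ₁t}.
Decay rate: λ₁ = 2.008π²/2.2² ≈ 4.095.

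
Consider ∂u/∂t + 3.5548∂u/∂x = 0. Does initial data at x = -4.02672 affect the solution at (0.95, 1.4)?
Yes. The characteristic through (0.95, 1.4) passes through x = -4.02672.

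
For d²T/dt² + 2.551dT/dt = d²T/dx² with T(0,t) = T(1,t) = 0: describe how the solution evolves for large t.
T → 0. Damping (γ=2.551) dissipates energy; oscillations decay exponentially.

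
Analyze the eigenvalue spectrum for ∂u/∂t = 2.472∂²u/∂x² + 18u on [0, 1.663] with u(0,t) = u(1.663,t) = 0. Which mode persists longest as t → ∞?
Eigenvalues: λₙ = 2.472n²π²/1.663² - 18.
First three modes:
  n=1: λ₁ = 2.472π²/1.663² - 18 ≈ -9.178
  n=2: λ₂ = 9.888π²/1.663² - 18 ≈ 17.288
  n=3: λ₃ = 22.248π²/1.663² - 18 ≈ 61.397
Since 2.472π²/1.663² ≈ 8.822 < 18, λ₁ < 0.
The n=1 mode grows fastest (−λₙ is largest for n=1) → dominates.
Asymptotic: u ~ c₁ sin(πx/1.663) e^{9.178t} (exponential growth at rate −λ₁ ≈ 9.178).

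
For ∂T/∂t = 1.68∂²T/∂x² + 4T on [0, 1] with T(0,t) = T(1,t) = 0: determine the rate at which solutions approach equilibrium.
Eigenvalues: λₙ = 1.68n²π²/1² - 4.
First three modes:
  n=1: λ₁ = 1.68π² - 4 ≈ 12.581
  n=2: λ₂ = 6.72π² - 4 ≈ 62.324
  n=3: λ₃ = 15.12π² - 4 ≈ 145.228
Since 1.68π² ≈ 16.581 > 4, all λₙ > 0.
The n=1 mode decays slowest → dominates as t → ∞.
Asymptotic: T ~ c₁ sin(πx/1) e^{-λ₁t} with decay rate λ₁ ≈ 12.581.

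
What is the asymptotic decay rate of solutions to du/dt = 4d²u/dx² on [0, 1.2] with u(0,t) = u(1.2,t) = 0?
Eigenvalues: λₙ = 4n²π²/1.2².
First three modes:
  n=1: λ₁ = 4π²/1.2² ≈ 27.416
  n=2: λ₂ = 16π²/1.2² ≈ 109.662 (4× faster decay)
  n=3: λ₃ = 36π²/1.2² ≈ 246.74 (9× faster decay)
As t → ∞, higher modes decay exponentially faster. The n=1 mode dominates: u ~ c₁ sin(πx/1.2) e^{-λ₁t}.
Decay rate: λ₁ = 4π²/1.2² ≈ 27.416.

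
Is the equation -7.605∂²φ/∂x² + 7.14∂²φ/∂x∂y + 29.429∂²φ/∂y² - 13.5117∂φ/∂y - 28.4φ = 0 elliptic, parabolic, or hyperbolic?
Computing B² - 4AC with A = -7.605, B = 7.14, C = 29.429: discriminant = 946.20978 (positive). Answer: hyperbolic.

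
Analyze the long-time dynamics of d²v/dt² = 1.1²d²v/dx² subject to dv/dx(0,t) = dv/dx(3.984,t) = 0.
Long-time behavior: v oscillates about a mean that drifts linearly in t (generically unbounded; no decay). There is no damping, so the nonconstant modes persist as standing waves (energy conserved, no decay). But with Neumann conditions at both ends the constant mode has eigenvalue 0: the spatial mean M(t) of v satisfies M'' = 0, so M(t) = M(0) + M'(0)·t. Unless the initial velocity has zero mean (∫v_t(x,0)dx = 0), the solution grows linearly in t (unbounded, though not exponentially); if it does have zero mean, the solution stays bounded and simply oscillates.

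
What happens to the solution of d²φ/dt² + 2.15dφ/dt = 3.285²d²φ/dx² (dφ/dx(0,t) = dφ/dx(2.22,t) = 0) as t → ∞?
φ → constant (steady state). Damping (γ=2.15) dissipates the nonconstant modes; with Neumann BCs the spatial average obeys M''+γM'=0 and tends to a finite limit.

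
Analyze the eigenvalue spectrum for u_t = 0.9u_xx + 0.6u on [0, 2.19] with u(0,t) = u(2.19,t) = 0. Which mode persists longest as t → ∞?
Eigenvalues: λₙ = 0.9n²π²/2.19² - 0.6.
First three modes:
  n=1: λ₁ = 0.9π²/2.19² - 0.6 ≈ 1.252
  n=2: λ₂ = 3.6π²/2.19² - 0.6 ≈ 6.808
  n=3: λ₃ = 8.1π²/2.19² - 0.6 ≈ 16.069
Since 0.9π²/2.19² ≈ 1.852 > 0.6, all λₙ > 0.
The n=1 mode decays slowest → dominates as t → ∞.
Asymptotic: u ~ c₁ sin(πx/2.19) e^{-λ₁t} with decay rate λ₁ ≈ 1.252.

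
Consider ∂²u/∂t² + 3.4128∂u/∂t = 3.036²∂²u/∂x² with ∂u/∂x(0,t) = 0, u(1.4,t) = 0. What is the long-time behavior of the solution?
As t → ∞, u → 0. Damping (γ=3.4128) dissipates energy; oscillations decay exponentially.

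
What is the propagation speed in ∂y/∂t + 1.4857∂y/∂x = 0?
Speed = 1.4857. Information travels along x - 1.4857t = const (rightward).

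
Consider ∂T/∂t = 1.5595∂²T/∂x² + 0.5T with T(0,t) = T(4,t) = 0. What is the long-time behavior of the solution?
As t → ∞, T → 0. Diffusion dominates reaction (r=0.5 < κπ²/L²≈0.96); solution decays.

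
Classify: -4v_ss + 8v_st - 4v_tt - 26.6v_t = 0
Parabolic (discriminant = 0).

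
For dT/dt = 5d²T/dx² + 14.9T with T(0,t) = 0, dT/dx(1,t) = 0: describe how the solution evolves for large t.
T grows unboundedly. Reaction dominates diffusion (r=14.9 > κπ²/(4L²)≈12.34); solution grows exponentially.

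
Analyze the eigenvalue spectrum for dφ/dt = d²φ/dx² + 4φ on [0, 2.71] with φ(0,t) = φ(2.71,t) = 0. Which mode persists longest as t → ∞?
Eigenvalues: λₙ = n²π²/2.71² - 4.
First three modes:
  n=1: λ₁ = π²/2.71² - 4 ≈ -2.656
  n=2: λ₂ = 4π²/2.71² - 4 ≈ 1.376
  n=3: λ₃ = 9π²/2.71² - 4 ≈ 8.095
Since π²/2.71² ≈ 1.344 < 4, λ₁ < 0.
The n=1 mode grows fastest (−λₙ is largest for n=1) → dominates.
Asymptotic: φ ~ c₁ sin(πx/2.71) e^{2.656t} (exponential growth at rate −λ₁ ≈ 2.656).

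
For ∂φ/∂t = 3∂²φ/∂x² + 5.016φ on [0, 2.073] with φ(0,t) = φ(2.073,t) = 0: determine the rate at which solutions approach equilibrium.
Eigenvalues: λₙ = 3n²π²/2.073² - 5.016.
First three modes:
  n=1: λ₁ = 3π²/2.073² - 5.016 ≈ 1.874
  n=2: λ₂ = 12π²/2.073² - 5.016 ≈ 22.544
  n=3: λ₃ = 27π²/2.073² - 5.016 ≈ 56.994
Since 3π²/2.073² ≈ 6.89 > 5.016, all λₙ > 0.
The n=1 mode decays slowest → dominates as t → ∞.
Asymptotic: φ ~ c₁ sin(πx/2.073) e^{-λ₁t} with decay rate λ₁ ≈ 1.874.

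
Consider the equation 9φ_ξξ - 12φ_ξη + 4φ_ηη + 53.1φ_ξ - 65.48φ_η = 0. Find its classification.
Parabolic. (A = 9, B = -12, C = 4 gives B² - 4AC = 0.)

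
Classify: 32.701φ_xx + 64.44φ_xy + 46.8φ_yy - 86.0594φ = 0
Elliptic (discriminant = -1969.1136).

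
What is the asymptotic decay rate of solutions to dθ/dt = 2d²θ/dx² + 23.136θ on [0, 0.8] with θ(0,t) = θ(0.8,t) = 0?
Eigenvalues: λₙ = 2n²π²/0.8² - 23.136.
First three modes:
  n=1: λ₁ = 2π²/0.8² - 23.136 ≈ 7.707
  n=2: λ₂ = 8π²/0.8² - 23.136 ≈ 100.234
  n=3: λ₃ = 18π²/0.8² - 23.136 ≈ 254.447
Since 2π²/0.8² ≈ 30.843 > 23.136, all λₙ > 0.
The n=1 mode decays slowest → dominates as t → ∞.
Asymptotic: θ ~ c₁ sin(πx/0.8) e^{-λ₁t} with decay rate λ₁ ≈ 7.707.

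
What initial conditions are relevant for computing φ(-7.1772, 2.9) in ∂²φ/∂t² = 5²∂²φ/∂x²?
Domain of dependence: [-21.6772, 7.3228]. Signals travel at speed 5, so data within |x - -7.1772| ≤ 5·2.9 = 14.5 can reach the point.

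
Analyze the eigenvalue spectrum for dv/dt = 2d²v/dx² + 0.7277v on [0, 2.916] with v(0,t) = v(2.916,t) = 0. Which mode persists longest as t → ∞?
Eigenvalues: λₙ = 2n²π²/2.916² - 0.7277.
First three modes:
  n=1: λ₁ = 2π²/2.916² - 0.7277 ≈ 1.594
  n=2: λ₂ = 8π²/2.916² - 0.7277 ≈ 8.558
  n=3: λ₃ = 18π²/2.916² - 0.7277 ≈ 20.165
Since 2π²/2.916² ≈ 2.321 > 0.7277, all λₙ > 0.
The n=1 mode decays slowest → dominates as t → ∞.
Asymptotic: v ~ c₁ sin(πx/2.916) e^{-λ₁t} with decay rate λ₁ ≈ 1.594.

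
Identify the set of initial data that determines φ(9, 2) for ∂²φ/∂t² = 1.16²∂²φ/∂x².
Domain of dependence: [6.68, 11.32]. Signals travel at speed 1.16, so data within |x - 9| ≤ 1.16·2 = 2.32 can reach the point.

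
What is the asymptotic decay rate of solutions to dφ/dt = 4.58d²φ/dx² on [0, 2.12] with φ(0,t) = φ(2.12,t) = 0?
Eigenvalues: λₙ = 4.58n²π²/2.12².
First three modes:
  n=1: λ₁ = 4.58π²/2.12² ≈ 10.058
  n=2: λ₂ = 18.32π²/2.12² ≈ 40.23 (4× faster decay)
  n=3: λ₃ = 41.22π²/2.12² ≈ 90.518 (9× faster decay)
As t → ∞, higher modes decay exponentially faster. The n=1 mode dominates: φ ~ c₁ sin(πx/2.12) e^{-λ₁t}.
Decay rate: λ₁ = 4.58π²/2.12² ≈ 10.058.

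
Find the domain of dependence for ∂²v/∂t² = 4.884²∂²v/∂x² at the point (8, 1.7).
Domain of dependence: [-0.3028, 16.3028]. Signals travel at speed 4.884, so data within |x - 8| ≤ 4.884·1.7 = 8.3028 can reach the point.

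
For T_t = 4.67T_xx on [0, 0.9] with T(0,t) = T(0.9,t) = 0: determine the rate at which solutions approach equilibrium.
Eigenvalues: λₙ = 4.67n²π²/0.9².
First three modes:
  n=1: λ₁ = 4.67π²/0.9² ≈ 56.903
  n=2: λ₂ = 18.68π²/0.9² ≈ 227.61 (4× faster decay)
  n=3: λ₃ = 42.03π²/0.9² ≈ 512.123 (9× faster decay)
As t → ∞, higher modes decay exponentially faster. The n=1 mode dominates: T ~ c₁ sin(πx/0.9) e^{-λ₁t}.
Decay rate: λ₁ = 4.67π²/0.9² ≈ 56.903.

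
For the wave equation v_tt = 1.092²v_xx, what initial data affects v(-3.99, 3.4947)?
Domain of dependence: [-7.8062124, -0.1737876]. Signals travel at speed 1.092, so data within |x - -3.99| ≤ 1.092·3.4947 = 3.8162124 can reach the point.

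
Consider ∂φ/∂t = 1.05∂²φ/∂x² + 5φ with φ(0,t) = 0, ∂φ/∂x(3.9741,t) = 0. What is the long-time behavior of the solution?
As t → ∞, φ grows unboundedly. Reaction dominates diffusion (r=5 > κπ²/(4L²)≈0.16); solution grows exponentially.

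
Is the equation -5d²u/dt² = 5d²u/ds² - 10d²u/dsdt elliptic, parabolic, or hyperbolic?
Rewriting in standard form: -5d²u/ds² + 10d²u/dsdt - 5d²u/dt² = 0. Computing B² - 4AC with A = -5, B = 10, C = -5: discriminant = 0 (zero). Answer: parabolic.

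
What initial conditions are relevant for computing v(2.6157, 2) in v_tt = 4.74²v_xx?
Domain of dependence: [-6.8643, 12.0957]. Signals travel at speed 4.74, so data within |x - 2.6157| ≤ 4.74·2 = 9.48 can reach the point.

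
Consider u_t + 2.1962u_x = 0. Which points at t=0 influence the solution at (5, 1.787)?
A single point: x = 1.0753906. The characteristic through (5, 1.787) is x - 2.1962t = const, so x = 5 - 2.1962·1.787 = 1.0753906.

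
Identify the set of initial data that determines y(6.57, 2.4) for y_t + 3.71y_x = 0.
A single point: x = -2.334. The characteristic through (6.57, 2.4) is x - 3.71t = const, so x = 6.57 - 3.71·2.4 = -2.334.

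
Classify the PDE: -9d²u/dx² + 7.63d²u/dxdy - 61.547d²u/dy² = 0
A = -9, B = 7.63, C = -61.547. Discriminant B² - 4AC = -2157.4751. Since -2157.4751 < 0, elliptic.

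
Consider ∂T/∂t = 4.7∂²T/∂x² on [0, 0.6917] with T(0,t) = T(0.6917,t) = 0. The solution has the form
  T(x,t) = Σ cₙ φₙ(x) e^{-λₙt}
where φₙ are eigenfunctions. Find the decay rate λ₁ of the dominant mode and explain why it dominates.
Eigenvalues: λₙ = 4.7n²π²/0.6917².
First three modes:
  n=1: λ₁ = 4.7π²/0.6917² ≈ 96.953
  n=2: λ₂ = 18.8π²/0.6917² ≈ 387.813 (4× faster decay)
  n=3: λ₃ = 42.3π²/0.6917² ≈ 872.579 (9× faster decay)
As t → ∞, higher modes decay exponentially faster. The n=1 mode dominates: T ~ c₁ sin(πx/0.6917) e^{-λ₁t}.
Decay rate: λ₁ = 4.7π²/0.6917² ≈ 96.953.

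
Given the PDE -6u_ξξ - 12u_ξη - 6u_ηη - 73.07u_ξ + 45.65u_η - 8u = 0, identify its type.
The second-order coefficients are A = -6, B = -12, C = -6. Since B² - 4AC = 0 = 0, this is a parabolic PDE.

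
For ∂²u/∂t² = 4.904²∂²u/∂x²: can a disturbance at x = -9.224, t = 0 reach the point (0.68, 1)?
No. The domain of dependence is [-4.224, 5.584], and -9.224 is outside this interval.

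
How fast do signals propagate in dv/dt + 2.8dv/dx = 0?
Speed = 2.8. Information travels along x - 2.8t = const (rightward).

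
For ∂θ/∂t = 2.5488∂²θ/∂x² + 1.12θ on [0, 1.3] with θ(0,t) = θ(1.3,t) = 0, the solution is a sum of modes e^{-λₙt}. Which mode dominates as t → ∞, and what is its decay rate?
Eigenvalues: λₙ = 2.5488n²π²/1.3² - 1.12.
First three modes:
  n=1: λ₁ = 2.5488π²/1.3² - 1.12 ≈ 13.765
  n=2: λ₂ = 10.1952π²/1.3² - 1.12 ≈ 58.42
  n=3: λ₃ = 22.9392π²/1.3² - 1.12 ≈ 132.845
Since 2.5488π²/1.3² ≈ 14.885 > 1.12, all λₙ > 0.
The n=1 mode decays slowest → dominates as t → ∞.
Asymptotic: θ ~ c₁ sin(πx/1.3) e^{-λ₁t} with decay rate λ₁ ≈ 13.765.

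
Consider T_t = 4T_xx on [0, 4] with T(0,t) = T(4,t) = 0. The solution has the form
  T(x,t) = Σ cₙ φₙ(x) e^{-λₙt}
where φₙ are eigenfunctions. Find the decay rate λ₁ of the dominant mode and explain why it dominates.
Eigenvalues: λₙ = 4n²π²/4².
First three modes:
  n=1: λ₁ = 4π²/4² ≈ 2.467
  n=2: λ₂ = 16π²/4² ≈ 9.87 (4× faster decay)
  n=3: λ₃ = 36π²/4² ≈ 22.207 (9× faster decay)
As t → ∞, higher modes decay exponentially faster. The n=1 mode dominates: T ~ c₁ sin(πx/4) e^{-λ₁t}.
Decay rate: λ₁ = 4π²/4² ≈ 2.467.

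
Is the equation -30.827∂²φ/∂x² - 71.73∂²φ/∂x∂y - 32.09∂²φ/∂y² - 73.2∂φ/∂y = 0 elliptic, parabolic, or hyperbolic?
Computing B² - 4AC with A = -30.827, B = -71.73, C = -32.09: discriminant = 1188.23918 (positive). Answer: hyperbolic.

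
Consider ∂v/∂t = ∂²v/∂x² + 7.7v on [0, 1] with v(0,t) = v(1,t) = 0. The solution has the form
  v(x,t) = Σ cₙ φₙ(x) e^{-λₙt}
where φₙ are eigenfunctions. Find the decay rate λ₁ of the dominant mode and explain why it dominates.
Eigenvalues: λₙ = n²π²/1² - 7.7.
First three modes:
  n=1: λ₁ = π² - 7.7 ≈ 2.17
  n=2: λ₂ = 4π² - 7.7 ≈ 31.778
  n=3: λ₃ = 9π² - 7.7 ≈ 81.126
Since π² ≈ 9.87 > 7.7, all λₙ > 0.
The n=1 mode decays slowest → dominates as t → ∞.
Asymptotic: v ~ c₁ sin(πx/1) e^{-λ₁t} with decay rate λ₁ ≈ 2.17.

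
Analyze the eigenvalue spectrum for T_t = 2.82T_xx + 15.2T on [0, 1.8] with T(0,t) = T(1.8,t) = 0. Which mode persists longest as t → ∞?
Eigenvalues: λₙ = 2.82n²π²/1.8² - 15.2.
First three modes:
  n=1: λ₁ = 2.82π²/1.8² - 15.2 ≈ -6.61
  n=2: λ₂ = 11.28π²/1.8² - 15.2 ≈ 19.161
  n=3: λ₃ = 25.38π²/1.8² - 15.2 ≈ 62.112
Since 2.82π²/1.8² ≈ 8.59 < 15.2, λ₁ < 0.
The n=1 mode grows fastest (−λₙ is largest for n=1) → dominates.
Asymptotic: T ~ c₁ sin(πx/1.8) e^{6.61t} (exponential growth at rate −λ₁ ≈ 6.61).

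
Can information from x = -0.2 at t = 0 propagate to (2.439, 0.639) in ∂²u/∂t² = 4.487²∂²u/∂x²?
Yes. The domain of dependence is [-0.428193, 5.306193], and -0.2 ∈ [-0.428193, 5.306193].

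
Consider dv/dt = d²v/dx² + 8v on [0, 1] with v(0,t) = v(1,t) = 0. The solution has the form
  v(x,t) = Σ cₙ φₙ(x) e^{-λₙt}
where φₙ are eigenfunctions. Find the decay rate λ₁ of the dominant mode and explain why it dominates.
Eigenvalues: λₙ = n²π²/1² - 8.
First three modes:
  n=1: λ₁ = π² - 8 ≈ 1.87
  n=2: λ₂ = 4π² - 8 ≈ 31.478
  n=3: λ₃ = 9π² - 8 ≈ 80.826
Since π² ≈ 9.87 > 8, all λₙ > 0.
The n=1 mode decays slowest → dominates as t → ∞.
Asymptotic: v ~ c₁ sin(πx/1) e^{-λ₁t} with decay rate λ₁ ≈ 1.87.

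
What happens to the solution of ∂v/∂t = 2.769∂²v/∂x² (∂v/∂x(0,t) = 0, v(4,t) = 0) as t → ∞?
v → 0. Heat escapes through the Dirichlet boundary.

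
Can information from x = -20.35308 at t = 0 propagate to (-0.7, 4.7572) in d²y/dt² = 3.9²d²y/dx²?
No. The domain of dependence is [-19.25308, 17.85308], and -20.35308 is outside this interval.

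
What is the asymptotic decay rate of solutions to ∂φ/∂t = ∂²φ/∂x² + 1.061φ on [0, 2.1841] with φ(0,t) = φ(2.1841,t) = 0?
Eigenvalues: λₙ = n²π²/2.1841² - 1.061.
First three modes:
  n=1: λ₁ = π²/2.1841² - 1.061 ≈ 1.008
  n=2: λ₂ = 4π²/2.1841² - 1.061 ≈ 7.215
  n=3: λ₃ = 9π²/2.1841² - 1.061 ≈ 17.56
Since π²/2.1841² ≈ 2.069 > 1.061, all λₙ > 0.
The n=1 mode decays slowest → dominates as t → ∞.
Asymptotic: φ ~ c₁ sin(πx/2.1841) e^{-λ₁t} with decay rate λ₁ ≈ 1.008.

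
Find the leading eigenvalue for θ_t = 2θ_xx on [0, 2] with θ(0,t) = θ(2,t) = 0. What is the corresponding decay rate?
Eigenvalues: λₙ = 2n²π²/2².
First three modes:
  n=1: λ₁ = 2π²/2² ≈ 4.935
  n=2: λ₂ = 8π²/2² ≈ 19.739 (4× faster decay)
  n=3: λ₃ = 18π²/2² ≈ 44.413 (9× faster decay)
As t → ∞, higher modes decay exponentially faster. The n=1 mode dominates: θ ~ c₁ sin(πx/2) e^{-λ₁t}.
Decay rate: λ₁ = 2π²/2² ≈ 4.935.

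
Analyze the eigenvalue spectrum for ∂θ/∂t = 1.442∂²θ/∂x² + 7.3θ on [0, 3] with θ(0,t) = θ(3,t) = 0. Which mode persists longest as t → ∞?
Eigenvalues: λₙ = 1.442n²π²/3² - 7.3.
First three modes:
  n=1: λ₁ = 1.442π²/3² - 7.3 ≈ -5.719
  n=2: λ₂ = 5.768π²/3² - 7.3 ≈ -0.975
  n=3: λ₃ = 12.978π²/3² - 7.3 ≈ 6.932
Since 1.442π²/3² ≈ 1.581 < 7.3, λ₁ < 0.
The n=1 mode grows fastest (−λₙ is largest for n=1) → dominates.
Asymptotic: θ ~ c₁ sin(πx/3) e^{5.719t} (exponential growth at rate −λ₁ ≈ 5.719).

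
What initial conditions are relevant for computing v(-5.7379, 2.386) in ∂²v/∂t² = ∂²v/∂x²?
Domain of dependence: [-8.1239, -3.3519]. Signals travel at speed 1, so data within |x - -5.7379| ≤ 1·2.386 = 2.386 can reach the point.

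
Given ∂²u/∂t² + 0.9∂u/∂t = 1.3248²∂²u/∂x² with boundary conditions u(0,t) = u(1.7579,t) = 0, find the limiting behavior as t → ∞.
u → 0. Damping (γ=0.9) dissipates energy; oscillations decay exponentially.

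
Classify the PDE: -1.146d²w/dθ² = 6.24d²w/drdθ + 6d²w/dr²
Rewriting in standard form: -6d²w/dr² - 6.24d²w/drdθ - 1.146d²w/dθ² = 0. A = -6, B = -6.24, C = -1.146. Discriminant B² - 4AC = 11.4336. Since 11.4336 > 0, hyperbolic.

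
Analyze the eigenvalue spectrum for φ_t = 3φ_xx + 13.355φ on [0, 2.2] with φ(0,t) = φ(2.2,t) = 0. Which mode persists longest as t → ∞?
Eigenvalues: λₙ = 3n²π²/2.2² - 13.355.
First three modes:
  n=1: λ₁ = 3π²/2.2² - 13.355 ≈ -7.237
  n=2: λ₂ = 12π²/2.2² - 13.355 ≈ 11.115
  n=3: λ₃ = 27π²/2.2² - 13.355 ≈ 41.703
Since 3π²/2.2² ≈ 6.118 < 13.355, λ₁ < 0.
The n=1 mode grows fastest (−λₙ is largest for n=1) → dominates.
Asymptotic: φ ~ c₁ sin(πx/2.2) e^{7.237t} (exponential growth at rate −λ₁ ≈ 7.237).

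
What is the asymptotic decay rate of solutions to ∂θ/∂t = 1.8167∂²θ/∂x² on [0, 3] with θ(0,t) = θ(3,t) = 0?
Eigenvalues: λₙ = 1.8167n²π²/3².
First three modes:
  n=1: λ₁ = 1.8167π²/3² ≈ 1.992
  n=2: λ₂ = 7.2668π²/3² ≈ 7.969 (4× faster decay)
  n=3: λ₃ = 16.3503π²/3² ≈ 17.93 (9× faster decay)
As t → ∞, higher modes decay exponentially faster. The n=1 mode dominates: θ ~ c₁ sin(πx/3) e^{-λ₁t}.
Decay rate: λ₁ = 1.8167π²/3² ≈ 1.992.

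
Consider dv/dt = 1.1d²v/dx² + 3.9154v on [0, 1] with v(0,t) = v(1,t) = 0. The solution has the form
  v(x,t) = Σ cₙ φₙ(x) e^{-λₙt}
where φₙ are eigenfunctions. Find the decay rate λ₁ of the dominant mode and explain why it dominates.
Eigenvalues: λₙ = 1.1n²π²/1² - 3.9154.
First three modes:
  n=1: λ₁ = 1.1π² - 3.9154 ≈ 6.941
  n=2: λ₂ = 4.4π² - 3.9154 ≈ 39.511
  n=3: λ₃ = 9.9π² - 3.9154 ≈ 93.794
Since 1.1π² ≈ 10.857 > 3.9154, all λₙ > 0.
The n=1 mode decays slowest → dominates as t → ∞.
Asymptotic: v ~ c₁ sin(πx/1) e^{-λ₁t} with decay rate λ₁ ≈ 6.941.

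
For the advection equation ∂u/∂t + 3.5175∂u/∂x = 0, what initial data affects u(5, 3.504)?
A single point: x = -7.32532. The characteristic through (5, 3.504) is x - 3.5175t = const, so x = 5 - 3.5175·3.504 = -7.32532.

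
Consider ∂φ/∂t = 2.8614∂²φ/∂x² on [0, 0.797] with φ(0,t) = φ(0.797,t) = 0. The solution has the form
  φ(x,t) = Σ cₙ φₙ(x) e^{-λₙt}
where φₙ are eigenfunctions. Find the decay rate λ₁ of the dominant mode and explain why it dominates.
Eigenvalues: λₙ = 2.8614n²π²/0.797².
First three modes:
  n=1: λ₁ = 2.8614π²/0.797² ≈ 44.459
  n=2: λ₂ = 11.4456π²/0.797² ≈ 177.837 (4× faster decay)
  n=3: λ₃ = 25.7526π²/0.797² ≈ 400.133 (9× faster decay)
As t → ∞, higher modes decay exponentially faster. The n=1 mode dominates: φ ~ c₁ sin(πx/0.797) e^{-λ₁t}.
Decay rate: λ₁ = 2.8614π²/0.797² ≈ 44.459.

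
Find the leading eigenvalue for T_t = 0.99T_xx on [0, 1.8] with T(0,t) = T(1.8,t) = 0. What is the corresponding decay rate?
Eigenvalues: λₙ = 0.99n²π²/1.8².
First three modes:
  n=1: λ₁ = 0.99π²/1.8² ≈ 3.016
  n=2: λ₂ = 3.96π²/1.8² ≈ 12.063 (4× faster decay)
  n=3: λ₃ = 8.91π²/1.8² ≈ 27.141 (9× faster decay)
As t → ∞, higher modes decay exponentially faster. The n=1 mode dominates: T ~ c₁ sin(πx/1.8) e^{-λ₁t}.
Decay rate: λ₁ = 0.99π²/1.8² ≈ 3.016.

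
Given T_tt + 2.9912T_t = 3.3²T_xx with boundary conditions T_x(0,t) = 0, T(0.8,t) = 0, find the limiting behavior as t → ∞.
T → 0. Damping (γ=2.9912) dissipates energy; oscillations decay exponentially.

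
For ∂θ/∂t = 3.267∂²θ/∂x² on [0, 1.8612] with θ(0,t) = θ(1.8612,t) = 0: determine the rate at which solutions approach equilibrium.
Eigenvalues: λₙ = 3.267n²π²/1.8612².
First three modes:
  n=1: λ₁ = 3.267π²/1.8612² ≈ 9.308
  n=2: λ₂ = 13.068π²/1.8612² ≈ 37.233 (4× faster decay)
  n=3: λ₃ = 29.403π²/1.8612² ≈ 83.773 (9× faster decay)
As t → ∞, higher modes decay exponentially faster. The n=1 mode dominates: θ ~ c₁ sin(πx/1.8612) e^{-λ₁t}.
Decay rate: λ₁ = 3.267π²/1.8612² ≈ 9.308.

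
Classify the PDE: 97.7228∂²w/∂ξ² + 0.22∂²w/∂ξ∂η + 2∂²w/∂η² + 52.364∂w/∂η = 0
A = 97.7228, B = 0.22, C = 2. Discriminant B² - 4AC = -781.734. Since -781.734 < 0, elliptic.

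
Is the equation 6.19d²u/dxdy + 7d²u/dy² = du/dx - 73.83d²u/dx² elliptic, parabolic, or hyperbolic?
Rewriting in standard form: 73.83d²u/dx² + 6.19d²u/dxdy + 7d²u/dy² - du/dx = 0. Computing B² - 4AC with A = 73.83, B = 6.19, C = 7: discriminant = -2028.9239 (negative). Answer: elliptic.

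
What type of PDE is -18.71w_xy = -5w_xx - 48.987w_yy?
Rewriting in standard form: 5w_xx - 18.71w_xy + 48.987w_yy = 0. With A = 5, B = -18.71, C = 48.987, the discriminant is -629.6759. This is an elliptic PDE.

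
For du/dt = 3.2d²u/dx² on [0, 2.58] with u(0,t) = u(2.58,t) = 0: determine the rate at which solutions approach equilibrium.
Eigenvalues: λₙ = 3.2n²π²/2.58².
First three modes:
  n=1: λ₁ = 3.2π²/2.58² ≈ 4.745
  n=2: λ₂ = 12.8π²/2.58² ≈ 18.979 (4× faster decay)
  n=3: λ₃ = 28.8π²/2.58² ≈ 42.702 (9× faster decay)
As t → ∞, higher modes decay exponentially faster. The n=1 mode dominates: u ~ c₁ sin(πx/2.58) e^{-λ₁t}.
Decay rate: λ₁ = 3.2π²/2.58² ≈ 4.745.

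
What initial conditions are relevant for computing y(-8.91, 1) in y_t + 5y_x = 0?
A single point: x = -13.91. The characteristic through (-8.91, 1) is x - 5t = const, so x = -8.91 - 5·1 = -13.91.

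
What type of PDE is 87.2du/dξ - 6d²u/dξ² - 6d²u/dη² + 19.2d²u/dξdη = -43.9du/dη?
Rewriting in standard form: -6d²u/dξ² + 19.2d²u/dξdη - 6d²u/dη² + 87.2du/dξ + 43.9du/dη = 0. With A = -6, B = 19.2, C = -6, the discriminant is 224.64. This is a hyperbolic PDE.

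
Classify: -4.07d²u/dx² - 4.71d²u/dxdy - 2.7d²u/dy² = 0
Elliptic (discriminant = -21.7719).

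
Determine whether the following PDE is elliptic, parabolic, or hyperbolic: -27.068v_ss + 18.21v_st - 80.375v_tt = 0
Coefficients: A = -27.068, B = 18.21, C = -80.375. B² - 4AC = -8370.7579, which is negative, so the equation is elliptic.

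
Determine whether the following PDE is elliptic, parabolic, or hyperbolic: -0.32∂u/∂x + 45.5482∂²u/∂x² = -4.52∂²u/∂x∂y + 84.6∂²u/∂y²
Rewriting in standard form: 45.5482∂²u/∂x² + 4.52∂²u/∂x∂y - 84.6∂²u/∂y² - 0.32∂u/∂x = 0. Coefficients: A = 45.5482, B = 4.52, C = -84.6. B² - 4AC = 15433.94128, which is positive, so the equation is hyperbolic.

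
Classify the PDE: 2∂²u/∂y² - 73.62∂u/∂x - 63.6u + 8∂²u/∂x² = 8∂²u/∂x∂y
Rewriting in standard form: 8∂²u/∂x² - 8∂²u/∂x∂y + 2∂²u/∂y² - 73.62∂u/∂x - 63.6u = 0. A = 8, B = -8, C = 2. Discriminant B² - 4AC = 0. Since 0 = 0, parabolic.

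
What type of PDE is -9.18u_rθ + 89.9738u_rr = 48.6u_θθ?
Rewriting in standard form: 89.9738u_rr - 9.18u_rθ - 48.6u_θθ = 0. With A = 89.9738, B = -9.18, C = -48.6, the discriminant is 17575.17912. This is a hyperbolic PDE.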